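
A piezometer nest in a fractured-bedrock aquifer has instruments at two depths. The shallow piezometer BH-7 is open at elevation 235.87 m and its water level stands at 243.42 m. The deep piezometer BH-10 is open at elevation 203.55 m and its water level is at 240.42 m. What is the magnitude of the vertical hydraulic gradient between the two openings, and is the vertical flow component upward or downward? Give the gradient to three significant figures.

Total head at BH-7: h = 243.42 m (water level in the standpipe).
Total head at BH-10: h = 240.42 m.
Δh = h(BH-7) − h(BH-10) = 243.42 − 240.42 = 3.00 m.
Vertical separation Δz = 235.87 − 203.55 = 32.32 m.
|i_v| = |Δh| / Δz = 3.00 / 32.32 = 0.0928.
Head is higher in the shallow piezometer, so vertical flow is downward (recharge condition).

|i_v| ≈ 0.0928; vertical flow is downward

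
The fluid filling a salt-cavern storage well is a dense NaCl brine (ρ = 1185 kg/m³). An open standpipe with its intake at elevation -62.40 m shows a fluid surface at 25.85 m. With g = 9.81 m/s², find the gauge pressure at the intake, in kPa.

P ≈ 1030 kPa

Pressure head ψ = h − z = 25.85 − (-62.40) = 88.25 m.
P = ρgψ = 1185 × 9.81 × 88.25 = 1025893 Pa ≈ 1030 kPa.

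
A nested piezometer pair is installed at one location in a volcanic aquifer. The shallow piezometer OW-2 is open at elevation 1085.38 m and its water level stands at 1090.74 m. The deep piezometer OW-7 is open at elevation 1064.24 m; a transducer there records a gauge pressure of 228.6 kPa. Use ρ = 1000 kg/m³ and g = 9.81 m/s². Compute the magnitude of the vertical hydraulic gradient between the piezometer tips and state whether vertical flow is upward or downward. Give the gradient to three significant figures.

Total head at OW-2: h = 1090.74 m (water level in the standpipe).
Pressure head at OW-7: ψ = P/(ρg) = 228.6×1000 / (1000 × 9.81) = 23.30 m.
Total head at OW-7: h = z + ψ = 1064.24 + 23.30 = 1087.54 m.
Δh = h(OW-2) − h(OW-7) = 1090.74 − 1087.54 = 3.20 m.
Vertical separation Δz = 1085.38 − 1064.24 = 21.14 m.
|i_v| = |Δh| / Δz = 3.20 / 21.14 = 0.151.
Head is higher in the shallow piezometer, so vertical flow is downward (recharge condition).

|i_v| ≈ 0.151; vertical flow is downward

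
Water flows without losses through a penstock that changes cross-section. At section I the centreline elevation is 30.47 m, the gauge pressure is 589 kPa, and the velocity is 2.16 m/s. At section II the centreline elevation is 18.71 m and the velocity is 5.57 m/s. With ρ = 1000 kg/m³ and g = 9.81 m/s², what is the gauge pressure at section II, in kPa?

P₂ ≈ 691 kPa

Pressure head at I: ψ₁ = P₁/(ρg) = 589×1000 / (1000 × 9.81) = 60.04 m.
Velocity heads: v₁²/2g = 2.16²/19.62 = 0.238 m; v₂²/2g = 5.57²/19.62 = 1.581 m.
Total head H = z₁ + ψ₁ + v₁²/2g = 30.47 + 60.04 + 0.238 = 90.75 m.
ψ₂ = H − z₂ − v₂²/2g = 90.75 − 18.71 − 1.581 = 70.46 m.
P₂ = ρgψ₂ = 1000 × 9.81 × 70.46 ≈ 691 kPa.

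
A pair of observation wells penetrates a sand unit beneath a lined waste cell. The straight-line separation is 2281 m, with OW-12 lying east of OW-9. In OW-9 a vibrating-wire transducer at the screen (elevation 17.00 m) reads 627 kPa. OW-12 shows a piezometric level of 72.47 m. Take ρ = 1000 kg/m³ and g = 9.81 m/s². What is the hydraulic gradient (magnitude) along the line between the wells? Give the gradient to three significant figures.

Pressure head at OW-9: ψ = P/(ρg) = 627×1000 / (1000 × 9.81) = 63.91 m.
Total head at OW-9: h = z + ψ = 17.00 + 63.91 = 80.91 m.
Total head at OW-12: h = 72.47 m (water level in the piezometer is the total head).
Head difference: h(OW-9) − h(OW-12) = 80.91 − 72.47 = 8.44 m.
Hydraulic gradient: i = |Δh| / L = 8.44 / 2281 = 0.00370.

i ≈ 0.00370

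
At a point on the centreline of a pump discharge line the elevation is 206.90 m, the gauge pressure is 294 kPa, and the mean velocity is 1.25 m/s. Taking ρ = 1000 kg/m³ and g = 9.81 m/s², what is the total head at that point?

Pressure head ψ = P/(ρg) = 294×1000 / (1000 × 9.81) = 29.97 m.
Velocity head = v²/(2g) = 1.25² / (2 × 9.81) = 0.080 m.
h = z + ψ + v²/(2g) = 206.90 + 29.97 + 0.080 = 236.95 m.

h ≈ 236.95 m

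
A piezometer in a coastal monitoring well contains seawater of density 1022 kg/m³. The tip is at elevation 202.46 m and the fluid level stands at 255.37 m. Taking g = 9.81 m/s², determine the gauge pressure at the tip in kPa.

P ≈ 530 kPa

Pressure head ψ = h − z = 255.37 − 202.46 = 52.91 m.
P = ρgψ = 1022 × 9.81 × 52.91 = 530466 Pa ≈ 530 kPa.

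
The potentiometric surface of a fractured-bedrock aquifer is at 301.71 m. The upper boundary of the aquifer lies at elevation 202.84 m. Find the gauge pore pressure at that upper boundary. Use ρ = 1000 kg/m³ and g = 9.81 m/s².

Pressure head at the aquifer top: ψ = h − z = 301.71 − 202.84 = 98.87 m.
P = ρgψ = 1000 × 9.81 × 98.87 = 969915 Pa ≈ 970 kPa.

P ≈ 970 kPa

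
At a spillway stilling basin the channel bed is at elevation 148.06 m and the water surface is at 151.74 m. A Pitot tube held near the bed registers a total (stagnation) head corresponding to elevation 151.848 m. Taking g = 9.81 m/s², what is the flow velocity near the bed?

Near the bed, under hydrostatic conditions, the piezometric head (z + ψ) equals the free-surface elevation, 151.74 m.
Velocity head = total − piezometric = 151.848 − 151.74 = 0.108 m.
v = √(2g·h_v) = √(2 × 9.81 × 0.108) = 1.46 m/s.

v ≈ 1.46 m/s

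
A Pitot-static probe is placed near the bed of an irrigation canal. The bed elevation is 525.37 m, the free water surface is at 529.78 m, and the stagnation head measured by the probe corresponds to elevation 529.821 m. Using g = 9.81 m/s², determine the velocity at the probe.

Near the bed, under hydrostatic conditions, the piezometric head (z + ψ) equals the free-surface elevation, 529.78 m.
Velocity head = total − piezometric = 529.821 − 529.78 = 0.041 m.
v = √(2g·h_v) = √(2 × 9.81 × 0.041) = 0.897 m/s.

v ≈ 0.897 m/s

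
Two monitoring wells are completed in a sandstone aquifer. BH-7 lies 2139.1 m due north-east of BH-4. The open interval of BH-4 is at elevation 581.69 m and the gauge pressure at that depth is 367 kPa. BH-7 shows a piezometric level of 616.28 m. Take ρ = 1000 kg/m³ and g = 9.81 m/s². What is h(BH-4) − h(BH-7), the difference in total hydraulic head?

Δh ≈ 2.82 m

Pressure head at BH-4: ψ = P/(ρg) = 367×1000 / (1000 × 9.81) = 37.41 m.
Total head at BH-4: h = z + ψ = 581.69 + 37.41 = 619.10 m.
Total head at BH-7: h = 616.28 m (water level in the piezometer is the total head).
Head difference: h(BH-4) − h(BH-7) = 619.10 − 616.28 = 2.82 m.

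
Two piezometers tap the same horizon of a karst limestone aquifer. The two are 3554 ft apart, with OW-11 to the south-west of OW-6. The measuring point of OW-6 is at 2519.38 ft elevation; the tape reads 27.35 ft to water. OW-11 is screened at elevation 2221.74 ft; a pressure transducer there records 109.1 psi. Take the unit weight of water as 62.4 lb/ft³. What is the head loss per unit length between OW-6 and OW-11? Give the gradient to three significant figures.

i ≈ 0.00521 ft/ft

Total head at OW-6: h = 2519.38 − 27.35 = 2492.03 ft.
Pressure head at OW-11: ψ = 144·P/γ = 144 × 109.1 / 62.4 = 251.77 ft.
Total head at OW-11: h = z + ψ = 2221.74 + 251.77 = 2473.51 ft.
Head difference: h(OW-6) − h(OW-11) = 2492.03 − 2473.51 = 18.52 ft.
Hydraulic gradient: i = |Δh| / L = 18.52 / 3554 = 0.00521.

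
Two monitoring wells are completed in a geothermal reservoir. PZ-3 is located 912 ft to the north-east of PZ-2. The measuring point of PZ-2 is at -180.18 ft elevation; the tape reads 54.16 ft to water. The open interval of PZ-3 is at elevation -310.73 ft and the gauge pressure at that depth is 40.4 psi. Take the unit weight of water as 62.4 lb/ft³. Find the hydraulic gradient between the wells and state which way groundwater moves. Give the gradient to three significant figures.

i ≈ 0.0185; groundwater flows toward the south-west

Total head at PZ-2: h = -180.18 − 54.16 = -234.34 ft.
Pressure head at PZ-3: ψ = 144·P/γ = 144 × 40.4 / 62.4 = 93.23 ft.
Total head at PZ-3: h = z + ψ = -310.73 + 93.23 = -217.50 ft.
Head difference: h(PZ-2) − h(PZ-3) = -234.34 − (-217.50) = -16.84 ft.
Hydraulic gradient: i = |Δh| / L = 16.84 / 912 = 0.0185.
Flow is from higher to lower head: from PZ-3 toward PZ-2, i.e. toward the south-west.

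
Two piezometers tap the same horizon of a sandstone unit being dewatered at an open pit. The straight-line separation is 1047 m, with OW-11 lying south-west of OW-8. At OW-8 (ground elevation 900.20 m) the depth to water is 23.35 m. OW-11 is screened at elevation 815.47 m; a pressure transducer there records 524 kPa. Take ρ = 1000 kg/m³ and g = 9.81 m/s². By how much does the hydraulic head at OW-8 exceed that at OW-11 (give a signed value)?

Total head at OW-8: h = 900.20 − 23.35 = 876.85 m.
Pressure head at OW-11: ψ = P/(ρg) = 524×1000 / (1000 × 9.81) = 53.41 m.
Total head at OW-11: h = z + ψ = 815.47 + 53.41 = 868.88 m.
Head difference: h(OW-8) − h(OW-11) = 876.85 − 868.88 = 7.97 m.

Δh ≈ 7.97 m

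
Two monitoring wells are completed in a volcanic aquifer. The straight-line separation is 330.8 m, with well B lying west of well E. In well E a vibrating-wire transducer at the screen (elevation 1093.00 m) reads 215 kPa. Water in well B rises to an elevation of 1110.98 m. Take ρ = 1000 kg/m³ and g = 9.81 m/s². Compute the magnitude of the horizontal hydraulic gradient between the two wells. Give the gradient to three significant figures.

Pressure head at well E: ψ = P/(ρg) = 215×1000 / (1000 × 9.81) = 21.92 m.
Total head at well E: h = z + ψ = 1093.00 + 21.92 = 1114.92 m.
Total head at well B: h = 1110.98 m (water level in the piezometer is the total head).
Head difference: h(well E) − h(well B) = 1114.92 − 1110.98 = 3.94 m.
Hydraulic gradient: i = |Δh| / L = 3.94 / 330.8 = 0.0119.

i ≈ 0.0119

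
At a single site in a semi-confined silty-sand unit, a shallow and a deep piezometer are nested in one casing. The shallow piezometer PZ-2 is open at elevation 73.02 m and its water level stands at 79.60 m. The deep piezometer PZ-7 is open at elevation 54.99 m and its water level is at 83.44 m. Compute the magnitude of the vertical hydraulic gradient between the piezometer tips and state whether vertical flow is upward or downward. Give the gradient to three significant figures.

Total head at PZ-2: h = 79.60 m (water level in the standpipe).
Total head at PZ-7: h = 83.44 m.
Δh = h(PZ-2) − h(PZ-7) = 79.60 − 83.44 = -3.84 m.
Vertical separation Δz = 73.02 − 54.99 = 18.03 m.
|i_v| = |Δh| / Δz = 3.84 / 18.03 = 0.213.
Head is higher in the deep piezometer, so vertical flow is upward (discharge condition).

|i_v| ≈ 0.213; vertical flow is upward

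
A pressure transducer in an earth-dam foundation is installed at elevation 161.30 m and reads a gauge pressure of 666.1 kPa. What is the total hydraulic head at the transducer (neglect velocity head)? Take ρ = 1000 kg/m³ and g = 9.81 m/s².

ψ = P/(ρg) = 666.1×1000 / (1000 × 9.81) = 67.90 m.
h = z + ψ = 161.30 + 67.90 = 229.20 m.

h ≈ 229.20 m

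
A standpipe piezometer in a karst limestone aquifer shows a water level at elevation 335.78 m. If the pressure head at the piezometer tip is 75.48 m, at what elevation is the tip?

z = h − ψ = 335.78 − 75.48 = 260.30 m.

z ≈ 260.30 m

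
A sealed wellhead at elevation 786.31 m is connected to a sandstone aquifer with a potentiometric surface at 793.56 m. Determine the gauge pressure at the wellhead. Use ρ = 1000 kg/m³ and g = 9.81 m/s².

P ≈ 71.1 kPa

Head above the cap: Δh = 793.56 − 786.31 = 7.25 m.
P = ρgΔh = 1000 × 9.81 × 7.25 = 71122 Pa ≈ 71.1 kPa.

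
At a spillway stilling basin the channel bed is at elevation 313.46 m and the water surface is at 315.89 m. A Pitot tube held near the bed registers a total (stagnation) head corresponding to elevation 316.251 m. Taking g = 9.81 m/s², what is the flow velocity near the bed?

v ≈ 2.66 m/s

Near the bed, under hydrostatic conditions, the piezometric head (z + ψ) equals the free-surface elevation, 315.89 m.
Velocity head = total − piezometric = 316.251 − 315.89 = 0.361 m.
v = √(2g·h_v) = √(2 × 9.81 × 0.361) = 2.66 m/s.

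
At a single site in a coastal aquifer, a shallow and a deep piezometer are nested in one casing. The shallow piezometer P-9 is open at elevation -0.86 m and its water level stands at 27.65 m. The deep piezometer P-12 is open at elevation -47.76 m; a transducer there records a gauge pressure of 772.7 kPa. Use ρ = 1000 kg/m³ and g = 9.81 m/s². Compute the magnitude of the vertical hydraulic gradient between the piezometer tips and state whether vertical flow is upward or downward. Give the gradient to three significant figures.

|i_v| ≈ 0.0716; vertical flow is upward

Total head at P-9: h = 27.65 m (water level in the standpipe).
Pressure head at P-12: ψ = P/(ρg) = 772.7×1000 / (1000 × 9.81) = 78.77 m.
Total head at P-12: h = z + ψ = -47.76 + 78.77 = 31.01 m.
Δh = h(P-9) − h(P-12) = 27.65 − 31.01 = -3.36 m.
Vertical separation Δz = -0.86 − (-47.76) = 46.90 m.
|i_v| = |Δh| / Δz = 3.36 / 46.90 = 0.0716.
Head is higher in the deep piezometer, so vertical flow is upward (discharge condition).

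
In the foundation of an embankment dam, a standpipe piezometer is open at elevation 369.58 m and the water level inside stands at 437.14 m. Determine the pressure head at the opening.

ψ ≈ 67.56 m

Total head h = 437.14 m (the water-surface elevation in the piezometer).
Pressure head ψ = h − z = 437.14 − 369.58 = 67.56 m.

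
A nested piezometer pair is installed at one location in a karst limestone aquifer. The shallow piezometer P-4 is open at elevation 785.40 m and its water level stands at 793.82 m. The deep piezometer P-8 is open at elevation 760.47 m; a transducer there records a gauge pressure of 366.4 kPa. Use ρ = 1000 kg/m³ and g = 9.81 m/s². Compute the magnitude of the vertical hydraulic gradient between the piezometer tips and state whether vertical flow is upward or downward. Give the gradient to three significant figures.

|i_v| ≈ 0.160; vertical flow is upward

Total head at P-4: h = 793.82 m (water level in the standpipe).
Pressure head at P-8: ψ = P/(ρg) = 366.4×1000 / (1000 × 9.81) = 37.35 m.
Total head at P-8: h = z + ψ = 760.47 + 37.35 = 797.82 m.
Δh = h(P-4) − h(P-8) = 793.82 − 797.82 = -4.00 m.
Vertical separation Δz = 785.40 − 760.47 = 24.93 m.
|i_v| = |Δh| / Δz = 4.00 / 24.93 = 0.160.
Head is higher in the deep piezometer, so vertical flow is upward (discharge condition).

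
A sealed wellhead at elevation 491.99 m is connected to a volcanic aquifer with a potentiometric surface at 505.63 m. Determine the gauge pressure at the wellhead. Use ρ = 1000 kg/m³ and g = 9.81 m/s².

Head above the cap: Δh = 505.63 − 491.99 = 13.64 m.
P = ρgΔh = 1000 × 9.81 × 13.64 = 133808 Pa ≈ 134 kPa.

P ≈ 134 kPa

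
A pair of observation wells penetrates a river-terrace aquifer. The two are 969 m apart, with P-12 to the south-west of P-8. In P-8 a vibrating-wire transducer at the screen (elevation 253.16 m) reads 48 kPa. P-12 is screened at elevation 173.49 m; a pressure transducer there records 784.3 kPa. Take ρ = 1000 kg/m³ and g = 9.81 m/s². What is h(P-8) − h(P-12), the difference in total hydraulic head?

Δh ≈ 4.61 m

Pressure head at P-8: ψ = P/(ρg) = 48×1000 / (1000 × 9.81) = 4.89 m.
Total head at P-8: h = z + ψ = 253.16 + 4.89 = 258.05 m.
Pressure head at P-12: ψ = P/(ρg) = 784.3×1000 / (1000 × 9.81) = 79.95 m.
Total head at P-12: h = z + ψ = 173.49 + 79.95 = 253.44 m.
Head difference: h(P-8) − h(P-12) = 258.05 − 253.44 = 4.61 m.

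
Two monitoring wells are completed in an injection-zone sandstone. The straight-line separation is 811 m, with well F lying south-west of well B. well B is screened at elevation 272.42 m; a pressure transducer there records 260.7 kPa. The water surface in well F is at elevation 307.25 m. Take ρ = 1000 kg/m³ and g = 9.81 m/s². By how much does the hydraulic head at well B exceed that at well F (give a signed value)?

Δh ≈ -8.26 m

Pressure head at well B: ψ = P/(ρg) = 260.7×1000 / (1000 × 9.81) = 26.57 m.
Total head at well B: h = z + ψ = 272.42 + 26.57 = 298.99 m.
Total head at well F: h = 307.25 m (water level in the piezometer is the total head).
Head difference: h(well B) − h(well F) = 298.99 − 307.25 = -8.26 m.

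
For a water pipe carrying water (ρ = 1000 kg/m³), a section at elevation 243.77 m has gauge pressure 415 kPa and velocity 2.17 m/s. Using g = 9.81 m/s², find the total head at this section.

h ≈ 286.31 m

Pressure head ψ = P/(ρg) = 415×1000 / (1000 × 9.81) = 42.30 m.
Velocity head = v²/(2g) = 2.17² / (2 × 9.81) = 0.240 m.
h = z + ψ + v²/(2g) = 243.77 + 42.30 + 0.240 = 286.31 m.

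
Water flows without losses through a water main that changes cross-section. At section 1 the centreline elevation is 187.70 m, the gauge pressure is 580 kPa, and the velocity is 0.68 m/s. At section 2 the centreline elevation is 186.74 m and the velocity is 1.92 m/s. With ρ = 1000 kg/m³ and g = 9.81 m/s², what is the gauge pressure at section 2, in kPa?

P₂ ≈ 588 kPa

Pressure head at 1: ψ₁ = P₁/(ρg) = 580×1000 / (1000 × 9.81) = 59.12 m.
Velocity heads: v₁²/2g = 0.68²/19.62 = 0.024 m; v₂²/2g = 1.92²/19.62 = 0.188 m.
Total head H = z₁ + ψ₁ + v₁²/2g = 187.70 + 59.12 + 0.024 = 246.84 m.
ψ₂ = H − z₂ − v₂²/2g = 246.84 − 186.74 − 0.188 = 59.91 m.
P₂ = ρgψ₂ = 1000 × 9.81 × 59.91 ≈ 588 kPa.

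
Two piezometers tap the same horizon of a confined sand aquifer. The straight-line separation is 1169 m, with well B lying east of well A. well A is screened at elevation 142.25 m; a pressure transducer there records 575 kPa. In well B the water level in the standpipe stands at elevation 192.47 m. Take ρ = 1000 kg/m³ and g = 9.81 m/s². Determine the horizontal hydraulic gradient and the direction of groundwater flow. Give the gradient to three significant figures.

Pressure head at well A: ψ = P/(ρg) = 575×1000 / (1000 × 9.81) = 58.61 m.
Total head at well A: h = z + ψ = 142.25 + 58.61 = 200.86 m.
Total head at well B: h = 192.47 m (water level in the piezometer is the total head).
Head difference: h(well A) − h(well B) = 200.86 − 192.47 = 8.39 m.
Hydraulic gradient: i = |Δh| / L = 8.39 / 1169 = 0.00718.
Flow is from higher to lower head: from well A toward well B, i.e. toward the east.

i ≈ 0.00718; groundwater flows toward the east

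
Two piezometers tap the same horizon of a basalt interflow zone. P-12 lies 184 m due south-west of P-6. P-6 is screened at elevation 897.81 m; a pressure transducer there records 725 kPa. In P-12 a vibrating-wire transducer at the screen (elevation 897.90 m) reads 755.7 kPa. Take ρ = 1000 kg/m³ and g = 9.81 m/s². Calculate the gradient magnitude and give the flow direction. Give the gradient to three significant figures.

i ≈ 0.0175; groundwater flows toward the north-east

Pressure head at P-6: ψ = P/(ρg) = 725×1000 / (1000 × 9.81) = 73.90 m.
Total head at P-6: h = z + ψ = 897.81 + 73.90 = 971.71 m.
Pressure head at P-12: ψ = P/(ρg) = 755.7×1000 / (1000 × 9.81) = 77.03 m.
Total head at P-12: h = z + ψ = 897.90 + 77.03 = 974.93 m.
Head difference: h(P-6) − h(P-12) = 971.71 − 974.93 = -3.22 m.
Hydraulic gradient: i = |Δh| / L = 3.22 / 184 = 0.0175.
Flow is from higher to lower head: from P-12 toward P-6, i.e. toward the north-east.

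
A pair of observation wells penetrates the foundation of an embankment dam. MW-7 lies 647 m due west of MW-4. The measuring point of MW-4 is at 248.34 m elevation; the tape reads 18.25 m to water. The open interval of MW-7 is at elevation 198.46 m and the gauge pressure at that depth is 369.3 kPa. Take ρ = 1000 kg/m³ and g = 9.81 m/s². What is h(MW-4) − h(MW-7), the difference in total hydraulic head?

Δh ≈ -6.02 m

Total head at MW-4: h = 248.34 − 18.25 = 230.09 m.
Pressure head at MW-7: ψ = P/(ρg) = 369.3×1000 / (1000 × 9.81) = 37.65 m.
Total head at MW-7: h = z + ψ = 198.46 + 37.65 = 236.11 m.
Head difference: h(MW-4) − h(MW-7) = 230.09 − 236.11 = -6.02 m.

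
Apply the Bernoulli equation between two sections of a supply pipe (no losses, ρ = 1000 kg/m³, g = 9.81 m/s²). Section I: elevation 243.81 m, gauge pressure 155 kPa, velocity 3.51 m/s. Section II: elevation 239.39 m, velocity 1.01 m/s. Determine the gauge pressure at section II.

P₂ ≈ 204 kPa

Pressure head at I: ψ₁ = P₁/(ρg) = 155×1000 / (1000 × 9.81) = 15.80 m.
Velocity heads: v₁²/2g = 3.51²/19.62 = 0.628 m; v₂²/2g = 1.01²/19.62 = 0.052 m.
Total head H = z₁ + ψ₁ + v₁²/2g = 243.81 + 15.80 + 0.628 = 260.24 m.
ψ₂ = H − z₂ − v₂²/2g = 260.24 − 239.39 − 0.052 = 20.80 m.
P₂ = ρgψ₂ = 1000 × 9.81 × 20.80 ≈ 204 kPa.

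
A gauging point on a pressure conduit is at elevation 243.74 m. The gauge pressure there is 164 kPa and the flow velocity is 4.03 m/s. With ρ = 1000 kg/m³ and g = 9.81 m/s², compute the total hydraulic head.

h ≈ 261.29 m

Pressure head ψ = P/(ρg) = 164×1000 / (1000 × 9.81) = 16.72 m.
Velocity head = v²/(2g) = 4.03² / (2 × 9.81) = 0.828 m.
h = z + ψ + v²/(2g) = 243.74 + 16.72 + 0.828 = 261.29 m.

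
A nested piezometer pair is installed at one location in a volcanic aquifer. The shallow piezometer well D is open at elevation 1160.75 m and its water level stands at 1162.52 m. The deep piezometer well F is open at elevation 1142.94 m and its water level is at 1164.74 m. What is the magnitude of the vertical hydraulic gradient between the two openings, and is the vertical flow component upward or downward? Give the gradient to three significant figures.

Total head at well D: h = 1162.52 m (water level in the standpipe).
Total head at well F: h = 1164.74 m.
Δh = h(well D) − h(well F) = 1162.52 − 1164.74 = -2.22 m.
Vertical separation Δz = 1160.75 − 1142.94 = 17.81 m.
|i_v| = |Δh| / Δz = 2.22 / 17.81 = 0.125.
Head is higher in the deep piezometer, so vertical flow is upward (discharge condition).

|i_v| ≈ 0.125; vertical flow is upward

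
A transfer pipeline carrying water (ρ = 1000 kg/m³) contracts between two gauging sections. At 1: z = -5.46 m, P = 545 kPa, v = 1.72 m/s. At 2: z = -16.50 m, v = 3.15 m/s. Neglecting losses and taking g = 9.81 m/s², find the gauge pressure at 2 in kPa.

P₂ ≈ 650 kPa

Pressure head at 1: ψ₁ = P₁/(ρg) = 545×1000 / (1000 × 9.81) = 55.56 m.
Velocity heads: v₁²/2g = 1.72²/19.62 = 0.151 m; v₂²/2g = 3.15²/19.62 = 0.506 m.
Total head H = z₁ + ψ₁ + v₁²/2g = -5.46 + 55.56 + 0.151 = 50.25 m.
ψ₂ = H − z₂ − v₂²/2g = 50.25 − (-16.50) − 0.506 = 66.24 m.
P₂ = ρgψ₂ = 1000 × 9.81 × 66.24 ≈ 650 kPa.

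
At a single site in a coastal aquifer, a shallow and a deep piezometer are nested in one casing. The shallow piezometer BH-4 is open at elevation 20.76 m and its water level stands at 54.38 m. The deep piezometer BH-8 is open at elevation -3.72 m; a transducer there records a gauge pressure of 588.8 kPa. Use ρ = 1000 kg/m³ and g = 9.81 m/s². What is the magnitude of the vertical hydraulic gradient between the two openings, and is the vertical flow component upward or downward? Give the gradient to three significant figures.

|i_v| ≈ 0.0784; vertical flow is upward

Total head at BH-4: h = 54.38 m (water level in the standpipe).
Pressure head at BH-8: ψ = P/(ρg) = 588.8×1000 / (1000 × 9.81) = 60.02 m.
Total head at BH-8: h = z + ψ = -3.72 + 60.02 = 56.30 m.
Δh = h(BH-4) − h(BH-8) = 54.38 − 56.30 = -1.92 m.
Vertical separation Δz = 20.76 − (-3.72) = 24.48 m.
|i_v| = |Δh| / Δz = 1.92 / 24.48 = 0.0784.
Head is higher in the deep piezometer, so vertical flow is upward (discharge condition).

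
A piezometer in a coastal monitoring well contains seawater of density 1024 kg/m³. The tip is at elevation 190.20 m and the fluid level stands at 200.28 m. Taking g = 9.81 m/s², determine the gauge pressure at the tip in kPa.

Pressure head ψ = h − z = 200.28 − 190.20 = 10.08 m.
P = ρgψ = 1024 × 9.81 × 10.08 = 101258 Pa ≈ 101 kPa.

P ≈ 101 kPa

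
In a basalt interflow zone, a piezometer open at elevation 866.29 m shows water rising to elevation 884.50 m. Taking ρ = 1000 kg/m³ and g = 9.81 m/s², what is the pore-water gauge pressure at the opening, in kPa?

Pressure head ψ = h − z = 884.50 − 866.29 = 18.21 m.
P = ρgψ = 1000 × 9.81 × 18.21 = 178640 Pa ≈ 179 kPa.

P ≈ 179 kPa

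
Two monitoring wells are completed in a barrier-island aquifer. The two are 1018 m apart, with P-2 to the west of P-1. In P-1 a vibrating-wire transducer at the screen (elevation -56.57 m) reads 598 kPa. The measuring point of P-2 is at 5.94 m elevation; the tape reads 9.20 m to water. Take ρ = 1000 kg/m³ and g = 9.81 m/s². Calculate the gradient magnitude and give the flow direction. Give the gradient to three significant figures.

i ≈ 0.00751; groundwater flows toward the west

Pressure head at P-1: ψ = P/(ρg) = 598×1000 / (1000 × 9.81) = 60.96 m.
Total head at P-1: h = z + ψ = -56.57 + 60.96 = 4.39 m.
Total head at P-2: h = 5.94 − 9.20 = -3.26 m.
Head difference: h(P-1) − h(P-2) = 4.39 − (-3.26) = 7.65 m.
Hydraulic gradient: i = |Δh| / L = 7.65 / 1018 = 0.00751.
Flow is from higher to lower head: from P-1 toward P-2, i.e. toward the west.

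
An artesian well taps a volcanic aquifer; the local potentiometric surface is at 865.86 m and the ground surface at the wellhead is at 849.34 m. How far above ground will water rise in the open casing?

Water rises to the potentiometric surface, so the rise above ground = 865.86 − 849.34 = 16.52 m.

≈ 16.52 m above ground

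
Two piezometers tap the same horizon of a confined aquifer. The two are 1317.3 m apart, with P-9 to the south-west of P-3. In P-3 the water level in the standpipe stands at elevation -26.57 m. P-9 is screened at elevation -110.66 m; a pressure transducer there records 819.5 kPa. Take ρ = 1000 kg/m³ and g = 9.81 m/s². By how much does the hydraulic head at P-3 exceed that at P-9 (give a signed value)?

Total head at P-3: h = -26.57 m (water level in the piezometer is the total head).
Pressure head at P-9: ψ = P/(ρg) = 819.5×1000 / (1000 × 9.81) = 83.54 m.
Total head at P-9: h = z + ψ = -110.66 + 83.54 = -27.12 m.
Head difference: h(P-3) − h(P-9) = -26.57 − (-27.12) = 0.55 m.

Δh ≈ 0.55 m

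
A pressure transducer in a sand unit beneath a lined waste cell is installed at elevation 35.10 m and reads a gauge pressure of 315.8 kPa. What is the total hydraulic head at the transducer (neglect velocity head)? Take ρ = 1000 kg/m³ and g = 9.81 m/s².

h ≈ 67.29 m

ψ = P/(ρg) = 315.8×1000 / (1000 × 9.81) = 32.19 m.
h = z + ψ = 35.10 + 32.19 = 67.29 m.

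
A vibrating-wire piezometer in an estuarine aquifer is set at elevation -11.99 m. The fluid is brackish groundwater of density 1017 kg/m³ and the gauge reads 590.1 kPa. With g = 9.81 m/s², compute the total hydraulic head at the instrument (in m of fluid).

ψ = P/(ρg) = 590.1×1000 / (1017 × 9.81) = 59.15 m.
h = z + ψ = -11.99 + 59.15 = 47.16 m.

h ≈ 47.16 m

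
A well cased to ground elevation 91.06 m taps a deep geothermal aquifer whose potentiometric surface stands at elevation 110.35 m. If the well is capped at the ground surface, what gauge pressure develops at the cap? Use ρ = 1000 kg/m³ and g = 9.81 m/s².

Head above the cap: Δh = 110.35 − 91.06 = 19.29 m.
P = ρgΔh = 1000 × 9.81 × 19.29 = 189235 Pa ≈ 189 kPa.

P ≈ 189 kPa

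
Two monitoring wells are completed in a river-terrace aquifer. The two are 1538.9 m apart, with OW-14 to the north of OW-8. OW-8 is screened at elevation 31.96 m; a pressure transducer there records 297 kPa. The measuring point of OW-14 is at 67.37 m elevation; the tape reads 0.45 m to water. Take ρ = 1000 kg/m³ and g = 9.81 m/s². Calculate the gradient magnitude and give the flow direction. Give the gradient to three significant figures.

i ≈ 0.00304; groundwater flows toward the south

Pressure head at OW-8: ψ = P/(ρg) = 297×1000 / (1000 × 9.81) = 30.28 m.
Total head at OW-8: h = z + ψ = 31.96 + 30.28 = 62.24 m.
Total head at OW-14: h = 67.37 − 0.45 = 66.92 m.
Head difference: h(OW-8) − h(OW-14) = 62.24 − 66.92 = -4.68 m.
Hydraulic gradient: i = |Δh| / L = 4.68 / 1538.9 = 0.00304.
Flow is from higher to lower head: from OW-14 toward OW-8, i.e. toward the south.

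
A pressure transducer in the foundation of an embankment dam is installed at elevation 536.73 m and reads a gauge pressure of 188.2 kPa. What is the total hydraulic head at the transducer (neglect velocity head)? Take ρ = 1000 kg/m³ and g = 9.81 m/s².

h ≈ 555.91 m

ψ = P/(ρg) = 188.2×1000 / (1000 × 9.81) = 19.18 m.
h = z + ψ = 536.73 + 19.18 = 555.91 m.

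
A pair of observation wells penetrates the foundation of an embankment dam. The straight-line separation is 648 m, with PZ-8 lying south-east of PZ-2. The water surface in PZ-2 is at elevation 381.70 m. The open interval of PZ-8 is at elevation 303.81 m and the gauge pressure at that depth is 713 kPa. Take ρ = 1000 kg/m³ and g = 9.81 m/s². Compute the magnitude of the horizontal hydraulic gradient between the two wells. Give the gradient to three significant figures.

i ≈ 0.00804

Total head at PZ-2: h = 381.70 m (water level in the piezometer is the total head).
Pressure head at PZ-8: ψ = P/(ρg) = 713×1000 / (1000 × 9.81) = 72.68 m.
Total head at PZ-8: h = z + ψ = 303.81 + 72.68 = 376.49 m.
Head difference: h(PZ-2) − h(PZ-8) = 381.70 − 376.49 = 5.21 m.
Hydraulic gradient: i = |Δh| / L = 5.21 / 648 = 0.00804.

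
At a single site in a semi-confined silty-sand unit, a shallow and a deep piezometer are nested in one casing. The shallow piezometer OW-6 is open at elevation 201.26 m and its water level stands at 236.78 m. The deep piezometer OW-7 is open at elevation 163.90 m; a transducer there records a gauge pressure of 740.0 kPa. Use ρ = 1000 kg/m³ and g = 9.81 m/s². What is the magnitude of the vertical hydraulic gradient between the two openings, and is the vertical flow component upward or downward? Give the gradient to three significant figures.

|i_v| ≈ 0.0683; vertical flow is upward

Total head at OW-6: h = 236.78 m (water level in the standpipe).
Pressure head at OW-7: ψ = P/(ρg) = 740.0×1000 / (1000 × 9.81) = 75.43 m.
Total head at OW-7: h = z + ψ = 163.90 + 75.43 = 239.33 m.
Δh = h(OW-6) − h(OW-7) = 236.78 − 239.33 = -2.55 m.
Vertical separation Δz = 201.26 − 163.90 = 37.36 m.
|i_v| = |Δh| / Δz = 2.55 / 37.36 = 0.0683.
Head is higher in the deep piezometer, so vertical flow is upward (discharge condition).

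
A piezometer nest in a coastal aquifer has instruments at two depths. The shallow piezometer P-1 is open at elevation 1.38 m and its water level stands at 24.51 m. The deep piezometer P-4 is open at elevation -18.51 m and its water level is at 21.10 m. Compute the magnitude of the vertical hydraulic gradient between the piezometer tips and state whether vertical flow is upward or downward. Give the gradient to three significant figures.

Total head at P-1: h = 24.51 m (water level in the standpipe).
Total head at P-4: h = 21.10 m.
Δh = h(P-1) − h(P-4) = 24.51 − 21.10 = 3.41 m.
Vertical separation Δz = 1.38 − (-18.51) = 19.89 m.
|i_v| = |Δh| / Δz = 3.41 / 19.89 = 0.171.
Head is higher in the shallow piezometer, so vertical flow is downward (recharge condition).

|i_v| ≈ 0.171; vertical flow is downward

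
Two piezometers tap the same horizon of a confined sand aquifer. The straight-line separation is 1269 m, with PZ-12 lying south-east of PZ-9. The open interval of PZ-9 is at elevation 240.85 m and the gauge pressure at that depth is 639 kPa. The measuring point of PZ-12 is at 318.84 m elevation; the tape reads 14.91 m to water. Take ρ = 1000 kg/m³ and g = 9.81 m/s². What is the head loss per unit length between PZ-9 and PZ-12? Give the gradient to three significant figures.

i ≈ 0.00162 m/m

Pressure head at PZ-9: ψ = P/(ρg) = 639×1000 / (1000 × 9.81) = 65.14 m.
Total head at PZ-9: h = z + ψ = 240.85 + 65.14 = 305.99 m.
Total head at PZ-12: h = 318.84 − 14.91 = 303.93 m.
Head difference: h(PZ-9) − h(PZ-12) = 305.99 − 303.93 = 2.06 m.
Hydraulic gradient: i = |Δh| / L = 2.06 / 1269 = 0.00162.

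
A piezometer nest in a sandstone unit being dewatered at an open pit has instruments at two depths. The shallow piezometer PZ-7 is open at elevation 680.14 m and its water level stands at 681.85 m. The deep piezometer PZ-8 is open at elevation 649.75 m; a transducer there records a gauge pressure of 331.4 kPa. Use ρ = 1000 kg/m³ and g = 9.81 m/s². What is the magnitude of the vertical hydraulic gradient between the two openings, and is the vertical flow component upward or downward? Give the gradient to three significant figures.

|i_v| ≈ 0.0553; vertical flow is upward

Total head at PZ-7: h = 681.85 m (water level in the standpipe).
Pressure head at PZ-8: ψ = P/(ρg) = 331.4×1000 / (1000 × 9.81) = 33.78 m.
Total head at PZ-8: h = z + ψ = 649.75 + 33.78 = 683.53 m.
Δh = h(PZ-7) − h(PZ-8) = 681.85 − 683.53 = -1.68 m.
Vertical separation Δz = 680.14 − 649.75 = 30.39 m.
|i_v| = |Δh| / Δz = 1.68 / 30.39 = 0.0553.
Head is higher in the deep piezometer, so vertical flow is upward (discharge condition).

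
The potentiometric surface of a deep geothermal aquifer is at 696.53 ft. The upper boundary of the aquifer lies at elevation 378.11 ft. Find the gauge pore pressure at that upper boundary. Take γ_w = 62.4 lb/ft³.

P ≈ 138 psi

Pressure head at the aquifer top: ψ = h − z = 696.53 − 378.11 = 318.42 ft.
P = γψ/144 = 62.4 × 318.42 / 144 = 138 psi.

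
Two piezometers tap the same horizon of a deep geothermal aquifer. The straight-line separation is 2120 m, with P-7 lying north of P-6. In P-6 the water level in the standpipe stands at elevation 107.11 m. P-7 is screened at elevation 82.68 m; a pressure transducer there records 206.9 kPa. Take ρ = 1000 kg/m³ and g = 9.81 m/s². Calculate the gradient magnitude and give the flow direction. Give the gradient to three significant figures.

i ≈ 0.00158; groundwater flows toward the north

Total head at P-6: h = 107.11 m (water level in the piezometer is the total head).
Pressure head at P-7: ψ = P/(ρg) = 206.9×1000 / (1000 × 9.81) = 21.09 m.
Total head at P-7: h = z + ψ = 82.68 + 21.09 = 103.77 m.
Head difference: h(P-6) − h(P-7) = 107.11 − 103.77 = 3.34 m.
Hydraulic gradient: i = |Δh| / L = 3.34 / 2120 = 0.00158.
Flow is from higher to lower head: from P-6 toward P-7, i.e. toward the north.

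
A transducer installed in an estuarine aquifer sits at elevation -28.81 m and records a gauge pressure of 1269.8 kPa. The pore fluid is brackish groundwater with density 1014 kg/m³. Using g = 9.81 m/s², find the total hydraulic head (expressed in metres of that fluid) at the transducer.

ψ = P/(ρg) = 1269.8×1000 / (1014 × 9.81) = 127.65 m.
h = z + ψ = -28.81 + 127.65 = 98.84 m.

h ≈ 98.84 m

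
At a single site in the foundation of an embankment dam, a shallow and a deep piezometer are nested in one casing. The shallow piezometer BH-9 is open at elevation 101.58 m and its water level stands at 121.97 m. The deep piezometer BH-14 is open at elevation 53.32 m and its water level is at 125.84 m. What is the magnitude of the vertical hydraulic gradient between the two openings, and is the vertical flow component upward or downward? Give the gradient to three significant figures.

Total head at BH-9: h = 121.97 m (water level in the standpipe).
Total head at BH-14: h = 125.84 m.
Δh = h(BH-9) − h(BH-14) = 121.97 − 125.84 = -3.87 m.
Vertical separation Δz = 101.58 − 53.32 = 48.26 m.
|i_v| = |Δh| / Δz = 3.87 / 48.26 = 0.0802.
Head is higher in the deep piezometer, so vertical flow is upward (discharge condition).

|i_v| ≈ 0.0802; vertical flow is upward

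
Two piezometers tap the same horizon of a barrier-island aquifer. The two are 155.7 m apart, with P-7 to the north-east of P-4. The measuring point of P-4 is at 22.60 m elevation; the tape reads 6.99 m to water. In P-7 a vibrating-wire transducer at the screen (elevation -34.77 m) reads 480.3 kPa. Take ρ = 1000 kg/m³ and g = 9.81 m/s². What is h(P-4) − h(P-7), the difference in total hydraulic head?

Total head at P-4: h = 22.60 − 6.99 = 15.61 m.
Pressure head at P-7: ψ = P/(ρg) = 480.3×1000 / (1000 × 9.81) = 48.96 m.
Total head at P-7: h = z + ψ = -34.77 + 48.96 = 14.19 m.
Head difference: h(P-4) − h(P-7) = 15.61 − 14.19 = 1.42 m.

Δh ≈ 1.42 m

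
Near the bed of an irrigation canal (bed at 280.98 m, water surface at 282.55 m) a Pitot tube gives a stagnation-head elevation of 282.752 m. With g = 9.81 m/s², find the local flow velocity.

v ≈ 1.99 m/s

Near the bed, under hydrostatic conditions, the piezometric head (z + ψ) equals the free-surface elevation, 282.55 m.
Velocity head = total − piezometric = 282.752 − 282.55 = 0.202 m.
v = √(2g·h_v) = √(2 × 9.81 × 0.202) = 1.99 m/s.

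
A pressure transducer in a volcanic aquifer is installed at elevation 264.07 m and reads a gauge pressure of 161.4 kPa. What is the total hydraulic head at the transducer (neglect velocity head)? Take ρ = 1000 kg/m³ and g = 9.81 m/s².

ψ = P/(ρg) = 161.4×1000 / (1000 × 9.81) = 16.45 m.
h = z + ψ = 264.07 + 16.45 = 280.52 m.

h ≈ 280.52 m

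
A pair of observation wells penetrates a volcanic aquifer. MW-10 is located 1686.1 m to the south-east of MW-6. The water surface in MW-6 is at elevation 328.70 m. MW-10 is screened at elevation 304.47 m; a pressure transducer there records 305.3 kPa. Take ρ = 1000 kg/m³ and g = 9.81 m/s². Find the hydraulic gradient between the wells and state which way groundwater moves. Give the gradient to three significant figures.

Total head at MW-6: h = 328.70 m (water level in the piezometer is the total head).
Pressure head at MW-10: ψ = P/(ρg) = 305.3×1000 / (1000 × 9.81) = 31.12 m.
Total head at MW-10: h = z + ψ = 304.47 + 31.12 = 335.59 m.
Head difference: h(MW-6) − h(MW-10) = 328.70 − 335.59 = -6.89 m.
Hydraulic gradient: i = |Δh| / L = 6.89 / 1686.1 = 0.00409.
Flow is from higher to lower head: from MW-10 toward MW-6, i.e. toward the north-west.

i ≈ 0.00409; groundwater flows toward the north-west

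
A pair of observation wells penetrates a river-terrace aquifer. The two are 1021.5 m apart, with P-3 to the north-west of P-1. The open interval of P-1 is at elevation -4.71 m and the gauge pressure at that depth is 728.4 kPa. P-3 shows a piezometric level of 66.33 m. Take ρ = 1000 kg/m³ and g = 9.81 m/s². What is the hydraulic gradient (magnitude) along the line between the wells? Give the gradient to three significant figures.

Pressure head at P-1: ψ = P/(ρg) = 728.4×1000 / (1000 × 9.81) = 74.25 m.
Total head at P-1: h = z + ψ = -4.71 + 74.25 = 69.54 m.
Total head at P-3: h = 66.33 m (water level in the piezometer is the total head).
Head difference: h(P-1) − h(P-3) = 69.54 − 66.33 = 3.21 m.
Hydraulic gradient: i = |Δh| / L = 3.21 / 1021.5 = 0.00314.

i ≈ 0.00314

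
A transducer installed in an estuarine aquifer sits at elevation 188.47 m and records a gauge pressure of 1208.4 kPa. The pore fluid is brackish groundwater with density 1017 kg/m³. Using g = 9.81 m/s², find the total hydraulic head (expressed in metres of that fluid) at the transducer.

ψ = P/(ρg) = 1208.4×1000 / (1017 × 9.81) = 121.12 m.
h = z + ψ = 188.47 + 121.12 = 309.59 m.

h ≈ 309.59 m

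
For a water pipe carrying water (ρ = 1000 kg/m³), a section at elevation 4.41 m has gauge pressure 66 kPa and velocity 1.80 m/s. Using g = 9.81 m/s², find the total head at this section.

Pressure head ψ = P/(ρg) = 66×1000 / (1000 × 9.81) = 6.73 m.
Velocity head = v²/(2g) = 1.80² / (2 × 9.81) = 0.165 m.
h = z + ψ + v²/(2g) = 4.41 + 6.73 + 0.165 = 11.30 m.

h ≈ 11.30 m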